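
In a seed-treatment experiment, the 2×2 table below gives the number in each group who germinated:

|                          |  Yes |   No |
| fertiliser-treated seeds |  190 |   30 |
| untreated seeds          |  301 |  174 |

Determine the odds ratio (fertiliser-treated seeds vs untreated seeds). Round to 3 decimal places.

OR = (190 × 174) / (30 × 301) = 33060/9030 ≈ 3.661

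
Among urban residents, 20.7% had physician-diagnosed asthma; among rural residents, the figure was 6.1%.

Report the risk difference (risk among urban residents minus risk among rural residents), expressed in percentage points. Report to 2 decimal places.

risk difference = 0.2070 − 0.0610 = 0.1460 → 14.60 percentage points

14.60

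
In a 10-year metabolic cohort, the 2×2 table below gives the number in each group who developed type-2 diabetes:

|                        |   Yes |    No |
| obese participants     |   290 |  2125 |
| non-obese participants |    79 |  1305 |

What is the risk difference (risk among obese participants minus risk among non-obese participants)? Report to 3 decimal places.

RD = 0.063

risk, obese participants = 290/2415 = 0.1201
risk, non-obese participants = 79/1384 = 0.0571
risk difference = 0.1201 − 0.0571 = 0.063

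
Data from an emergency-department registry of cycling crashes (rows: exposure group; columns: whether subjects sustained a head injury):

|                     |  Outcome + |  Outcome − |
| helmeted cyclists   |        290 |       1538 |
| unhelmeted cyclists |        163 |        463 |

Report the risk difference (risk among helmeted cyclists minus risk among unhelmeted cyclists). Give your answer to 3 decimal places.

risk, helmeted cyclists = 290/1828 = 0.1586
risk, unhelmeted cyclists = 163/626 = 0.2604
risk difference = 0.1586 − 0.2604 = -0.102

-0.102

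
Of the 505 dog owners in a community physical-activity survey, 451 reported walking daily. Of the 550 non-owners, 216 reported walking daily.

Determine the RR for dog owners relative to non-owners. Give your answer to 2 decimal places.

risk, dog owners = 451/505 = 0.8931
risk, non-owners = 216/550 = 0.3927
RR = 0.8931 / 0.3927 = 2.27

RR ≈ 2.27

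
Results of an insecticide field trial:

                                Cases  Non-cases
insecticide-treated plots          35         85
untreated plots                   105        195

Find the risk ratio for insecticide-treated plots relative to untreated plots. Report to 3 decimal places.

risk, insecticide-treated plots = 35/120 = 0.2917
risk, untreated plots = 105/300 = 0.3500
RR = 0.2917 / 0.3500 = 0.833

0.833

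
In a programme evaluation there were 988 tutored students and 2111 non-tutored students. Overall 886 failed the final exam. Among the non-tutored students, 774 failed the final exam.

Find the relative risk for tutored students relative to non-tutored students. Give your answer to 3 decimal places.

0.309

tutored students with the outcome: 886 − 774 = 112
tutored students without the outcome: 988 − 112 = 876
non-tutored students without the outcome: 2111 − 774 = 1337
risk, tutored students = 112/988 = 0.1134
risk, non-tutored students = 774/2111 = 0.3667
RR = 0.1134 / 0.3667 = 0.309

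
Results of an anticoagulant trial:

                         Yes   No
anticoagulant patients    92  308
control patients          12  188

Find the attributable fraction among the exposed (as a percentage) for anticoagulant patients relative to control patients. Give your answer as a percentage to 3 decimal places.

AR%: 73.913%

risk, anticoagulant patients = 92/400 = 0.2300
risk, control patients = 12/200 = 0.0600
AR% = (0.2300 − 0.0600) / 0.2300 = 0.7391 → 73.913%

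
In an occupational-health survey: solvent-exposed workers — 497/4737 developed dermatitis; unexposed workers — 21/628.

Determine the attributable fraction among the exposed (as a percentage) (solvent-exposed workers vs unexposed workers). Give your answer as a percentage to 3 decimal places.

AR% ≈ 68.128%

risk, solvent-exposed workers = 497/4737 = 0.10492
risk, unexposed workers = 21/628 = 0.03344
AR% = (0.10492 − 0.03344) / 0.10492 = 0.6813 → 68.128%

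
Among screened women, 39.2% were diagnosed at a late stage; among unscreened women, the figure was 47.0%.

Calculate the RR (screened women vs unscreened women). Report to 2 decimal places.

RR = 0.3920 / 0.4700 = 0.83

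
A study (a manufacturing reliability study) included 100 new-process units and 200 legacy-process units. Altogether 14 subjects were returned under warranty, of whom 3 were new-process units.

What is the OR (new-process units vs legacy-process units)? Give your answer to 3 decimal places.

new-process units without the outcome: 100 − 3 = 97
legacy-process units with the outcome: 14 − 3 = 11
legacy-process units without the outcome: 200 − 11 = 189
odds, new-process units = 3/97 = 0.03093
odds, legacy-process units = 11/189 = 0.05820
OR = 0.03093 / 0.05820 = 0.531

OR ≈ 0.531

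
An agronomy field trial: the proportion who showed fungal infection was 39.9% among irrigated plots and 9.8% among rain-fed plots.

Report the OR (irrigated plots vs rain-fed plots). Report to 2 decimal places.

odds, irrigated plots = 0.3990/0.6010 = 0.6639
odds, rain-fed plots = 0.0980/0.9020 = 0.1086
OR = 0.6639 / 0.1086 = 6.11

OR = 6.11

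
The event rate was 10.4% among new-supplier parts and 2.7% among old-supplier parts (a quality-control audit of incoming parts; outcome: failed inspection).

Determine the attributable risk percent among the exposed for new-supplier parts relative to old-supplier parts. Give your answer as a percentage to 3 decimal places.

AR% = (0.10400 − 0.02700) / 0.10400 = 0.7404 → 74.038%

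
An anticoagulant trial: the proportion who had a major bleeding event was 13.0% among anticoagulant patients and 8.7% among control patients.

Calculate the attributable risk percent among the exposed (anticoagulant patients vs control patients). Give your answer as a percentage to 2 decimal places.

AR% = (0.1300 − 0.0870) / 0.1300 = 0.3308 → 33.08%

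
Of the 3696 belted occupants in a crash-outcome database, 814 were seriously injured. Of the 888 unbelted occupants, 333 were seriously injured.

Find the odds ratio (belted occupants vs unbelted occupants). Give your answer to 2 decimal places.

OR ≈ 0.47

odds, belted occupants = 814/2882 = 0.2824
odds, unbelted occupants = 333/555 = 0.6000
OR = 0.2824 / 0.6000 = 0.47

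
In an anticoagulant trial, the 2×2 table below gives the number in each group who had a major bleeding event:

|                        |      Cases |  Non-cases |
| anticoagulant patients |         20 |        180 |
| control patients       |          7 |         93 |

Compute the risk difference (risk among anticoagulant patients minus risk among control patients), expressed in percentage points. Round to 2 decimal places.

RD = 3.00

risk, anticoagulant patients = 20/200 = 0.1000
risk, control patients = 7/100 = 0.0700
risk difference = 0.1000 − 0.0700 = 0.0300 → 3.00 percentage points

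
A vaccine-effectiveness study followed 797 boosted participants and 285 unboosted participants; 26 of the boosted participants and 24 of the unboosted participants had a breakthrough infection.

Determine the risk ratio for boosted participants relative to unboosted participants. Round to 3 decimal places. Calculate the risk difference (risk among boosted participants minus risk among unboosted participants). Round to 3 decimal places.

risk, boosted participants = 26/797 = 0.03262
risk, unboosted participants = 24/285 = 0.08421
RR = 0.03262 / 0.08421 = 0.387
risk difference = 0.03262 − 0.08421 = -0.052

RR = 0.387; RD = -0.052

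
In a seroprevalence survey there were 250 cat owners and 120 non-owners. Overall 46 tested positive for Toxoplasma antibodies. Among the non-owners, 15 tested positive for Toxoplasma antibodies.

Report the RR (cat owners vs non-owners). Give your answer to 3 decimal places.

0.992

cat owners with the outcome: 46 − 15 = 31
cat owners without the outcome: 250 − 31 = 219
non-owners without the outcome: 120 − 15 = 105
risk, cat owners = 31/250 = 0.1240
risk, non-owners = 15/120 = 0.1250
RR = 0.1240 / 0.1250 = 0.992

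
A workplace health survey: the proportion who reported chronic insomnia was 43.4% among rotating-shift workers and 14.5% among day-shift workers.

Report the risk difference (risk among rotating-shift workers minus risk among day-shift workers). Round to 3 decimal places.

risk difference = 0.4340 − 0.1450 = 0.289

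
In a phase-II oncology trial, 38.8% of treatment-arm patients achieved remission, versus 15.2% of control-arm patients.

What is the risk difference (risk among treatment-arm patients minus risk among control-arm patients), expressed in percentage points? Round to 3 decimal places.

23.600

risk difference = 0.3880 − 0.1520 = 0.2360 → 23.600 percentage points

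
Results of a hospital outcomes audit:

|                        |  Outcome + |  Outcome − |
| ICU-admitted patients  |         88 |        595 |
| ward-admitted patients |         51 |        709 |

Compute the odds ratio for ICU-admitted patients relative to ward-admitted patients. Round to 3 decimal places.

OR = (88 × 709) / (595 × 51) = 62392/30345 ≈ 2.056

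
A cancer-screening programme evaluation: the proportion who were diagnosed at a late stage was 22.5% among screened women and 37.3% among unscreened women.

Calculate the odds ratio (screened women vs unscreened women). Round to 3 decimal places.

OR: 0.488

odds, screened women = 0.2250/0.7750 = 0.2903
odds, unscreened women = 0.3730/0.6270 = 0.5949
OR = 0.2903 / 0.5949 = 0.488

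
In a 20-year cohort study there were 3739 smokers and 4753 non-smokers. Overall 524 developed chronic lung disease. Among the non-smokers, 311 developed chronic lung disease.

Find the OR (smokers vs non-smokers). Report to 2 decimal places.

0.86

smokers with the outcome: 524 − 311 = 213
smokers without the outcome: 3739 − 213 = 3526
non-smokers without the outcome: 4753 − 311 = 4442
odds, smokers = 213/3526 = 0.0604
odds, non-smokers = 311/4442 = 0.0700
OR = 0.0604 / 0.0700 = 0.86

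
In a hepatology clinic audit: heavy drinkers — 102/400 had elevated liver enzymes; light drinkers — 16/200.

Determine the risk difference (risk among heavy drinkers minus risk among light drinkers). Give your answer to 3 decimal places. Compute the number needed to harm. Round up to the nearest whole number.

RD = 0.175; NNH = 6

risk, heavy drinkers = 102/400 = 0.2550
risk, light drinkers = 16/200 = 0.0800
risk difference = 0.2550 − 0.0800 = 0.175
absolute risk difference = 0.175000
1 / 0.175000 = 5.714 → round up → 6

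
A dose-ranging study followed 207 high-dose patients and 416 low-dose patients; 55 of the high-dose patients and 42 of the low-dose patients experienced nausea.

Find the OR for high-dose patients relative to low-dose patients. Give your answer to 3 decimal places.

OR = (55 × 374) / (152 × 42) = 20570/6384 ≈ 3.222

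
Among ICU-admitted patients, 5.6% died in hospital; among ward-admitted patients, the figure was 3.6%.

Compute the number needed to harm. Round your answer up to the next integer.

50

absolute risk difference = 0.020000
1 / 0.020000 = 50.000 → round up → 50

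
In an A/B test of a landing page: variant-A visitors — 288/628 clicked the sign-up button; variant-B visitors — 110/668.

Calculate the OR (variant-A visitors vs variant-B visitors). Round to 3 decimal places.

OR = (288 × 558) / (340 × 110) = 160704/37400 ≈ 4.297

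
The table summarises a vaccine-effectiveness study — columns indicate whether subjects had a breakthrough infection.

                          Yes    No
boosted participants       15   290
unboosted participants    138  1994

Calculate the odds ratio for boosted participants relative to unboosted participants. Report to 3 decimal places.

OR: 0.747

odds, boosted participants = 15/290 = 0.05172
odds, unboosted participants = 138/1994 = 0.06921
OR = 0.05172 / 0.06921 = 0.747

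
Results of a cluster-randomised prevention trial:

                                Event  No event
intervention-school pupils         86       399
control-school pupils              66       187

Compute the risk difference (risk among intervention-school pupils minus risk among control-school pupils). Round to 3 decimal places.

risk, intervention-school pupils = 86/485 = 0.1773
risk, control-school pupils = 66/253 = 0.2609
risk difference = 0.1773 − 0.2609 = -0.084

RD = -0.084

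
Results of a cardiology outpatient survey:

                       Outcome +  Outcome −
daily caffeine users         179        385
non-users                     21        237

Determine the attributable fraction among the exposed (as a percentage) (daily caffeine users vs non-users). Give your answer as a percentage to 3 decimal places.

risk, daily caffeine users = 179/564 = 0.3174
risk, non-users = 21/258 = 0.0814
AR% = (0.3174 − 0.0814) / 0.3174 = 0.7435 → 74.354%

AR%: 74.354%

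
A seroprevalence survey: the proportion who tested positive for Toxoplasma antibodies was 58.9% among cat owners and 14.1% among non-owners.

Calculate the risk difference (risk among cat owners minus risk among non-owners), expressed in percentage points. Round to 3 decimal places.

risk difference = 0.5890 − 0.1410 = 0.4480 → 44.800 percentage points

44.800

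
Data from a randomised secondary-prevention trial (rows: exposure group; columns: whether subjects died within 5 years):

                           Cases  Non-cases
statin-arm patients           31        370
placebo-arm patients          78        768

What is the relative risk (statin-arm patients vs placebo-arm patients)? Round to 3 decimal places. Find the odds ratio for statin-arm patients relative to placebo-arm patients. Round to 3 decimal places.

risk, statin-arm patients = 31/401 = 0.0773
risk, placebo-arm patients = 78/846 = 0.0922
RR = 0.0773 / 0.0922 = 0.838
odds, statin-arm patients = 31/370 = 0.0838
odds, placebo-arm patients = 78/768 = 0.1016
OR = 0.0838 / 0.1016 = 0.825

RR = 0.838; OR = 0.825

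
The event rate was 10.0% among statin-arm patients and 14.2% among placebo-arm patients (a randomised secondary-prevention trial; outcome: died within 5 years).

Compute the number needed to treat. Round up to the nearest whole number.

absolute risk difference = 0.042000
1 / 0.042000 = 23.810 → round up → 24

NNT: 24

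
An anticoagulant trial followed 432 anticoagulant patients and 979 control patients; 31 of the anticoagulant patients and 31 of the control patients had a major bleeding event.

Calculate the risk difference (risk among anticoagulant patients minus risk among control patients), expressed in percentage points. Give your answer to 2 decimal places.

RD = 4.01

risk, anticoagulant patients = 31/432 = 0.07176
risk, control patients = 31/979 = 0.03166
risk difference = 0.07176 − 0.03166 = 0.04009 → 4.01 percentage points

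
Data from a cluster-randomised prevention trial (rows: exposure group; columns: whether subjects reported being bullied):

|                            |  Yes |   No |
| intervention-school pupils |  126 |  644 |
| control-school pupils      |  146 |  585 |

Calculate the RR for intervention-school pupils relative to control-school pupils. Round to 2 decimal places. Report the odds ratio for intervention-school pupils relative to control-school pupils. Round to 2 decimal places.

risk, intervention-school pupils = 126/770 = 0.1636
risk, control-school pupils = 146/731 = 0.1997
RR = 0.1636 / 0.1997 = 0.82
OR = (126 × 585) / (644 × 146) = 73710/94024 ≈ 0.78

RR = 0.82; OR = 0.78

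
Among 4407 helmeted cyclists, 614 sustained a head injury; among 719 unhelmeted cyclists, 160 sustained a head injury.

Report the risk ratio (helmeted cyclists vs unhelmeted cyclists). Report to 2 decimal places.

risk, helmeted cyclists = 614/4407 = 0.1393
risk, unhelmeted cyclists = 160/719 = 0.2225
RR = 0.1393 / 0.2225 = 0.63

RR = 0.63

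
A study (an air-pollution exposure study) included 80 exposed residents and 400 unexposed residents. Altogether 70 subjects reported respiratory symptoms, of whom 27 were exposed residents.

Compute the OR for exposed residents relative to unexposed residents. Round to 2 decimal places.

exposed residents without the outcome: 80 − 27 = 53
unexposed residents with the outcome: 70 − 27 = 43
unexposed residents without the outcome: 400 − 43 = 357
OR = (27 × 357) / (53 × 43) = 9639/2279 ≈ 4.23

4.23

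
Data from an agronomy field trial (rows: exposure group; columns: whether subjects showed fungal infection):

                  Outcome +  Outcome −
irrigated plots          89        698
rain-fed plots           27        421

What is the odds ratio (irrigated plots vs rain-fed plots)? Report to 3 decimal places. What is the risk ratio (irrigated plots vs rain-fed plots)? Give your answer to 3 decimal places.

OR = (89 × 421) / (698 × 27) = 37469/18846 ≈ 1.988
risk, irrigated plots = 89/787 = 0.1131
risk, rain-fed plots = 27/448 = 0.0603
RR = 0.1131 / 0.0603 = 1.876

OR = 1.988; RR = 1.876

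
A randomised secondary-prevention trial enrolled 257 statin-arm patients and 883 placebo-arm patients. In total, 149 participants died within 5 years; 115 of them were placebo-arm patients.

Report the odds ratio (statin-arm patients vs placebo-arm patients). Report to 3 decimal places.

statin-arm patients with the outcome: 149 − 115 = 34
statin-arm patients without the outcome: 257 − 34 = 223
placebo-arm patients without the outcome: 883 − 115 = 768
OR = (34 × 768) / (223 × 115) = 26112/25645 ≈ 1.018

1.018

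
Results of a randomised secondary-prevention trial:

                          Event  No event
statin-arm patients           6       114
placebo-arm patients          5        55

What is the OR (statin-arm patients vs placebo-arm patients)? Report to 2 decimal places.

OR = (6 × 55) / (114 × 5) = 330/570 ≈ 0.58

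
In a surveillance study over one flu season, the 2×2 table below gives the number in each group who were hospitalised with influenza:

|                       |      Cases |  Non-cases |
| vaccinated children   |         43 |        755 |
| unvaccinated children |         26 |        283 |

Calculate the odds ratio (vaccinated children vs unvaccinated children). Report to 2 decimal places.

OR = (43 × 283) / (755 × 26) = 12169/19630 ≈ 0.62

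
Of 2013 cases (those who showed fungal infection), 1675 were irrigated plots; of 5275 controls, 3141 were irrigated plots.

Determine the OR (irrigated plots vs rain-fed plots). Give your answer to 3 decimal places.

odds, irrigated plots = 1675/3141 = 0.5333
odds, rain-fed plots = 338/2134 = 0.1584
OR = 0.5333 / 0.1584 = 3.367

3.367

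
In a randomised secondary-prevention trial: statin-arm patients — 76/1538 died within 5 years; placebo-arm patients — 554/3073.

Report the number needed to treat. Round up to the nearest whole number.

NNT ≈ 8

risk, statin-arm patients = 76/1538 = 0.049415
risk, placebo-arm patients = 554/3073 = 0.180280
absolute risk difference = 0.130865
1 / 0.130865 = 7.641 → round up → 8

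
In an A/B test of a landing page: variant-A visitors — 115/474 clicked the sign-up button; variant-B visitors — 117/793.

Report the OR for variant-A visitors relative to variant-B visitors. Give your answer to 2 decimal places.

odds, variant-A visitors = 115/359 = 0.3203
odds, variant-B visitors = 117/676 = 0.1731
OR = 0.3203 / 0.1731 = 1.85

1.85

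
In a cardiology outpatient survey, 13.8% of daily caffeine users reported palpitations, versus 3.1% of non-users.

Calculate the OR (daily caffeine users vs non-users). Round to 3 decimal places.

odds, daily caffeine users = 0.13800/0.86200 = 0.16009
odds, non-users = 0.03100/0.96900 = 0.03199
OR = 0.16009 / 0.03199 = 5.004

OR ≈ 5.004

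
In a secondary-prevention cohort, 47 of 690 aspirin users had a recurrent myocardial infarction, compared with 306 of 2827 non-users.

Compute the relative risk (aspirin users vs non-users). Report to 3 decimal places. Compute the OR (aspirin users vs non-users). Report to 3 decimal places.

risk, aspirin users = 47/690 = 0.0681
risk, non-users = 306/2827 = 0.1082
RR = 0.0681 / 0.1082 = 0.629
OR = (47 × 2521) / (643 × 306) = 118487/196758 ≈ 0.602

RR = 0.629; OR = 0.602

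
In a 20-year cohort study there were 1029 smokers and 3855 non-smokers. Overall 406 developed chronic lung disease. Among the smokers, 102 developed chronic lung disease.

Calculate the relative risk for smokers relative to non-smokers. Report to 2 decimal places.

RR ≈ 1.26

smokers without the outcome: 1029 − 102 = 927
non-smokers with the outcome: 406 − 102 = 304
non-smokers without the outcome: 3855 − 304 = 3551
risk, smokers = 102/1029 = 0.0991
risk, non-smokers = 304/3855 = 0.0789
RR = 0.0991 / 0.0789 = 1.26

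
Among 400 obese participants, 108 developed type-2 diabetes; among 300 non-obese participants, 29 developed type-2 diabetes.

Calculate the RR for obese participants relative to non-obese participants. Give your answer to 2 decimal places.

RR = 2.79

risk, obese participants = 108/400 = 0.2700
risk, non-obese participants = 29/300 = 0.0967
RR = 0.2700 / 0.0967 = 2.79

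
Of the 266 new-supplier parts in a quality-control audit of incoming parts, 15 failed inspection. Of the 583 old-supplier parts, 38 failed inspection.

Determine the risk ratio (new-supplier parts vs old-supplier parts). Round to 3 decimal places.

risk, new-supplier parts = 15/266 = 0.0564
risk, old-supplier parts = 38/583 = 0.0652
RR = 0.0564 / 0.0652 = 0.865

0.865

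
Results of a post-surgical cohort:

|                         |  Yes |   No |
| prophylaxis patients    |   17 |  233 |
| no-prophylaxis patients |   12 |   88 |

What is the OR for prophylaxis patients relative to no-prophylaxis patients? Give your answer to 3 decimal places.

OR = (17 × 88) / (233 × 12) = 1496/2796 ≈ 0.535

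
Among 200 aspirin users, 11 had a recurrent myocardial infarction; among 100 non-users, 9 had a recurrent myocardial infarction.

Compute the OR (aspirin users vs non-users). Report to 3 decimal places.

OR = (11 × 91) / (189 × 9) = 1001/1701 ≈ 0.588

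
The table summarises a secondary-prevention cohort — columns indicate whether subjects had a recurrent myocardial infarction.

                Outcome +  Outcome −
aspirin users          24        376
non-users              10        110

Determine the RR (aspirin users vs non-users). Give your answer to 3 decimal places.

0.720

risk, aspirin users = 24/400 = 0.0600
risk, non-users = 10/120 = 0.0833
RR = 0.0600 / 0.0833 = 0.720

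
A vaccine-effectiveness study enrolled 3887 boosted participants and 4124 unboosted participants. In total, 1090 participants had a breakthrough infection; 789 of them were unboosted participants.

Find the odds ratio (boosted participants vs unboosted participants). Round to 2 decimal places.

OR ≈ 0.35

boosted participants with the outcome: 1090 − 789 = 301
boosted participants without the outcome: 3887 − 301 = 3586
unboosted participants without the outcome: 4124 − 789 = 3335
OR = (301 × 3335) / (3586 × 789) = 1003835/2829354 ≈ 0.35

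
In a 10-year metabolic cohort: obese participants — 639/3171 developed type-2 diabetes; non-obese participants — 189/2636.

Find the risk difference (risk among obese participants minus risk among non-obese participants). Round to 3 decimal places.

risk, obese participants = 639/3171 = 0.2015
risk, non-obese participants = 189/2636 = 0.0717
risk difference = 0.2015 − 0.0717 = 0.130

0.130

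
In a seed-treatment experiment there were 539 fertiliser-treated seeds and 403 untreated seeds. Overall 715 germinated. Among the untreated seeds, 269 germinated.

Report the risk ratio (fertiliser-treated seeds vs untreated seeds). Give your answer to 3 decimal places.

fertiliser-treated seeds with the outcome: 715 − 269 = 446
fertiliser-treated seeds without the outcome: 539 − 446 = 93
untreated seeds without the outcome: 403 − 269 = 134
risk, fertiliser-treated seeds = 446/539 = 0.8275
risk, untreated seeds = 269/403 = 0.6675
RR = 0.8275 / 0.6675 = 1.240

RR: 1.240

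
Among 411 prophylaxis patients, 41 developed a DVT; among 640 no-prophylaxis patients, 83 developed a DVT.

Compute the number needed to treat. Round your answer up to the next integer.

risk, prophylaxis patients = 41/411 = 0.099757
risk, no-prophylaxis patients = 83/640 = 0.129688
absolute risk difference = 0.029931
1 / 0.029931 = 33.410 → round up → 34

NNT ≈ 34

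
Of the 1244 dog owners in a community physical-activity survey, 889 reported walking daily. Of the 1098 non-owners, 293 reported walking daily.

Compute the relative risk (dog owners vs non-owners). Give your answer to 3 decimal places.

2.678

risk, dog owners = 889/1244 = 0.7146
risk, non-owners = 293/1098 = 0.2668
RR = 0.7146 / 0.2668 = 2.678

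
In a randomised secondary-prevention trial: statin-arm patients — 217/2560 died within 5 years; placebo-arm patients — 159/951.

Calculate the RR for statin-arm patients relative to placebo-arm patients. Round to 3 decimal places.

risk, statin-arm patients = 217/2560 = 0.0848
risk, placebo-arm patients = 159/951 = 0.1672
RR = 0.0848 / 0.1672 = 0.507

RR: 0.507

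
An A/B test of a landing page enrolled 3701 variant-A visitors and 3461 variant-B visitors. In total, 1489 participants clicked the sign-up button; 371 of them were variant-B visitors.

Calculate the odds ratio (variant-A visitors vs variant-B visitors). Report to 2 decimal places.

variant-A visitors with the outcome: 1489 − 371 = 1118
variant-A visitors without the outcome: 3701 − 1118 = 2583
variant-B visitors without the outcome: 3461 − 371 = 3090
OR = (1118 × 3090) / (2583 × 371) = 3454620/958293 ≈ 3.60

3.60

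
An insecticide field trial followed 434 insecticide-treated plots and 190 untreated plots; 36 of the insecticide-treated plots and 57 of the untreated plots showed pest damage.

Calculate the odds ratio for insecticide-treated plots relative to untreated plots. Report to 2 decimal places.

OR ≈ 0.21

odds, insecticide-treated plots = 36/398 = 0.0905
odds, untreated plots = 57/133 = 0.4286
OR = 0.0905 / 0.4286 = 0.21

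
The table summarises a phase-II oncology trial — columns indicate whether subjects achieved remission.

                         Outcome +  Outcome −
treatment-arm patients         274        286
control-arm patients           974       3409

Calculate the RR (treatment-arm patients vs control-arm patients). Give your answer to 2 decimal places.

risk, treatment-arm patients = 274/560 = 0.4893
risk, control-arm patients = 974/4383 = 0.2222
RR = 0.4893 / 0.2222 = 2.20

2.20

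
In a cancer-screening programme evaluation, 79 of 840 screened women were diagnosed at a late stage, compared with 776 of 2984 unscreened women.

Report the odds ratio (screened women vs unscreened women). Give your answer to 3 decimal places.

odds, screened women = 79/761 = 0.1038
odds, unscreened women = 776/2208 = 0.3514
OR = 0.1038 / 0.3514 = 0.295

OR: 0.295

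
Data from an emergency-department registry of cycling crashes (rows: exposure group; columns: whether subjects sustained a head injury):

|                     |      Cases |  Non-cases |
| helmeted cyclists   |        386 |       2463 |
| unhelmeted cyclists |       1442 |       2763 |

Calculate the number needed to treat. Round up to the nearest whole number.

risk, helmeted cyclists = 386/2849 = 0.135486
risk, unhelmeted cyclists = 1442/4205 = 0.342925
absolute risk difference = 0.207439
1 / 0.207439 = 4.821 → round up → 5

5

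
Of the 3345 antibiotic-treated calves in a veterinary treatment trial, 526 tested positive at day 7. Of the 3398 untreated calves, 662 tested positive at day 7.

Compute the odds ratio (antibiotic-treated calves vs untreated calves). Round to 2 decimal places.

0.77

odds, antibiotic-treated calves = 526/2819 = 0.1866
odds, untreated calves = 662/2736 = 0.2420
OR = 0.1866 / 0.2420 = 0.77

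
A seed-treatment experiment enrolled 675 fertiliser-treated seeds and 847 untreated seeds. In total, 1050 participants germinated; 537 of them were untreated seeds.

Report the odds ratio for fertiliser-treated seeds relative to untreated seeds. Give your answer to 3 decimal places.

fertiliser-treated seeds with the outcome: 1050 − 537 = 513
fertiliser-treated seeds without the outcome: 675 − 513 = 162
untreated seeds without the outcome: 847 − 537 = 310
OR = (513 × 310) / (162 × 537) = 159030/86994 ≈ 1.828

1.828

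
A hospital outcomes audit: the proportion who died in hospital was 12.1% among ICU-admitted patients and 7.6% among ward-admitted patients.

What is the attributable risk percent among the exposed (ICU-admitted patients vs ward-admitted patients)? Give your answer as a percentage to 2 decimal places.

AR% = (0.1210 − 0.0760) / 0.1210 = 0.3719 → 37.19%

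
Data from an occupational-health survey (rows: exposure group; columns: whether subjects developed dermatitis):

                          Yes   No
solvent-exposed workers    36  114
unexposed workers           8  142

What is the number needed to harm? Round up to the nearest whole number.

risk, solvent-exposed workers = 36/150 = 0.240000
risk, unexposed workers = 8/150 = 0.053333
absolute risk difference = 0.186667
1 / 0.186667 = 5.357 → round up → 6

NNH ≈ 6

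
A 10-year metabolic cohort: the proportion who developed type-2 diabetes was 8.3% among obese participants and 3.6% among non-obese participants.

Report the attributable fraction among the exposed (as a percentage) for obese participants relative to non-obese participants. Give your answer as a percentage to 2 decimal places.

AR% = (0.08300 − 0.03600) / 0.08300 = 0.5663 → 56.63%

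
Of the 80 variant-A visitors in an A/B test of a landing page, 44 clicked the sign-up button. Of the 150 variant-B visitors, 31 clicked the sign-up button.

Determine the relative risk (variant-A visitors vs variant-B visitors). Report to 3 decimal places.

risk, variant-A visitors = 44/80 = 0.5500
risk, variant-B visitors = 31/150 = 0.2067
RR = 0.5500 / 0.2067 = 2.661

RR ≈ 2.661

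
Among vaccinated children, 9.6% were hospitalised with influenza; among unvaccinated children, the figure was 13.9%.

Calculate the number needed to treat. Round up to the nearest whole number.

NNT ≈ 24

absolute risk difference = 0.043000
1 / 0.043000 = 23.256 → round up → 24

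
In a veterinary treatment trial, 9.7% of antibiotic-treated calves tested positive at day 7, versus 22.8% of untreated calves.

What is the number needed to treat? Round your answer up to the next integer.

NNT = 8

absolute risk difference = 0.131000
1 / 0.131000 = 7.634 → round up → 8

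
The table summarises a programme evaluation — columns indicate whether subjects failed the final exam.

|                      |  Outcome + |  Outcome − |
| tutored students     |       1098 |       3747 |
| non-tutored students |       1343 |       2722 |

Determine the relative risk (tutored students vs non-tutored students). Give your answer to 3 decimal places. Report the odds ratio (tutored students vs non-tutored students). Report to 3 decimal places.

RR = 0.686; OR = 0.594

risk, tutored students = 1098/4845 = 0.2266
risk, non-tutored students = 1343/4065 = 0.3304
RR = 0.2266 / 0.3304 = 0.686
odds, tutored students = 1098/3747 = 0.2930
odds, non-tutored students = 1343/2722 = 0.4934
OR = 0.2930 / 0.4934 = 0.594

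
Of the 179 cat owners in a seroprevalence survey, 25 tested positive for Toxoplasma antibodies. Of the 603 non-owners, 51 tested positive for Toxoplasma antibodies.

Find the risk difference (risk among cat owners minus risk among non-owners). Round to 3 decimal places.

RD ≈ 0.055

risk, cat owners = 25/179 = 0.1397
risk, non-owners = 51/603 = 0.0846
risk difference = 0.1397 − 0.0846 = 0.055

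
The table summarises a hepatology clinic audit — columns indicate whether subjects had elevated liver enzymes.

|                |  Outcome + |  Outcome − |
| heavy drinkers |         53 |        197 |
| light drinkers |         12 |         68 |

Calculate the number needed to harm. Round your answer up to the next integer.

NNH = 17

risk, heavy drinkers = 53/250 = 0.212000
risk, light drinkers = 12/80 = 0.150000
absolute risk difference = 0.062000
1 / 0.062000 = 16.129 → round up → 17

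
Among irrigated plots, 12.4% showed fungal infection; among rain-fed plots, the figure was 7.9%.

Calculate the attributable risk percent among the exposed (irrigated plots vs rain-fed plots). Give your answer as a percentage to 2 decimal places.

AR% = (0.1240 − 0.0790) / 0.1240 = 0.3629 → 36.29%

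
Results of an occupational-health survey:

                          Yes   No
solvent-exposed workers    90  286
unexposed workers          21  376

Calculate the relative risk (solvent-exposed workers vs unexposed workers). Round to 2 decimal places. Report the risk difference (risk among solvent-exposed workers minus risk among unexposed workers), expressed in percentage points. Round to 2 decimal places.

risk, solvent-exposed workers = 90/376 = 0.2394
risk, unexposed workers = 21/397 = 0.0529
RR = 0.2394 / 0.0529 = 4.53
risk difference = 0.2394 − 0.0529 = 0.1865 → 18.65 percentage points

RR = 4.53; RD = 18.65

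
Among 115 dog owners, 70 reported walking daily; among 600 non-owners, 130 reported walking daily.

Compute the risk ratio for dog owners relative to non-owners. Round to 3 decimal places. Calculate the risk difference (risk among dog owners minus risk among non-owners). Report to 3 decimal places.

RR = 2.809; RD = 0.392

risk, dog owners = 70/115 = 0.6087
risk, non-owners = 130/600 = 0.2167
RR = 0.6087 / 0.2167 = 2.809
risk difference = 0.6087 − 0.2167 = 0.392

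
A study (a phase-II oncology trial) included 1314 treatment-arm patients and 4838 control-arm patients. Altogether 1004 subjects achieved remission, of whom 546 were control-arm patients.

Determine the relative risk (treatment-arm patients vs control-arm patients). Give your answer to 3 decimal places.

RR: 3.088

treatment-arm patients with the outcome: 1004 − 546 = 458
treatment-arm patients without the outcome: 1314 − 458 = 856
control-arm patients without the outcome: 4838 − 546 = 4292
risk, treatment-arm patients = 458/1314 = 0.3486
risk, control-arm patients = 546/4838 = 0.1129
RR = 0.3486 / 0.1129 = 3.088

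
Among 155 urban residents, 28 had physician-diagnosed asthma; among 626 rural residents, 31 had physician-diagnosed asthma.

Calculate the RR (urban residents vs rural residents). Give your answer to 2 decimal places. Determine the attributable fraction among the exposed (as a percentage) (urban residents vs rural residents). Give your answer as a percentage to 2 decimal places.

RR = 3.65; AR% = 72.59%

risk, urban residents = 28/155 = 0.18065
risk, rural residents = 31/626 = 0.04952
RR = 0.18065 / 0.04952 = 3.65
AR% = (0.18065 − 0.04952) / 0.18065 = 0.7259 → 72.59%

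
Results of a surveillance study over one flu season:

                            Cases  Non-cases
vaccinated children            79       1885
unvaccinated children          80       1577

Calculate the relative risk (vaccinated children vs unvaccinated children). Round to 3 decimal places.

risk, vaccinated children = 79/1964 = 0.04022
risk, unvaccinated children = 80/1657 = 0.04828
RR = 0.04022 / 0.04828 = 0.833

0.833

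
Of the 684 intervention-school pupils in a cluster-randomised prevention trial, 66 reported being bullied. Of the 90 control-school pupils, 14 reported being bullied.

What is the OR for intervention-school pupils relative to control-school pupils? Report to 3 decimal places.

OR = (66 × 76) / (618 × 14) = 5016/8652 ≈ 0.580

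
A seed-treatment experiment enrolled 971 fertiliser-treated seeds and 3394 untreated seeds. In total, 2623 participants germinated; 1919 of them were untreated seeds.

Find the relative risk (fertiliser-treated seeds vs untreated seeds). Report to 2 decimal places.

fertiliser-treated seeds with the outcome: 2623 − 1919 = 704
fertiliser-treated seeds without the outcome: 971 − 704 = 267
untreated seeds without the outcome: 3394 − 1919 = 1475
risk, fertiliser-treated seeds = 704/971 = 0.7250
risk, untreated seeds = 1919/3394 = 0.5654
RR = 0.7250 / 0.5654 = 1.28

1.28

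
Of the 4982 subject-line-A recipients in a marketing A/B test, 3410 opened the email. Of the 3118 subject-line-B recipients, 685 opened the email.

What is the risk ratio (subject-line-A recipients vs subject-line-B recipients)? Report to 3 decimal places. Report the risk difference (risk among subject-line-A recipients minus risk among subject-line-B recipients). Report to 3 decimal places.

RR = 3.116; RD = 0.465

risk, subject-line-A recipients = 3410/4982 = 0.6845
risk, subject-line-B recipients = 685/3118 = 0.2197
RR = 0.6845 / 0.2197 = 3.116
risk difference = 0.6845 − 0.2197 = 0.465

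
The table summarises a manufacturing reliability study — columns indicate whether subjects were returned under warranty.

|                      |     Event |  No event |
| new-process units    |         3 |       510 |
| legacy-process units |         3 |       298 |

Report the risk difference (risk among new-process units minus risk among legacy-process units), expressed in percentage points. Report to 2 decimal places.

risk, new-process units = 3/513 = 0.00585
risk, legacy-process units = 3/301 = 0.00997
risk difference = 0.00585 − 0.00997 = -0.00412 → -0.41 percentage points

-0.41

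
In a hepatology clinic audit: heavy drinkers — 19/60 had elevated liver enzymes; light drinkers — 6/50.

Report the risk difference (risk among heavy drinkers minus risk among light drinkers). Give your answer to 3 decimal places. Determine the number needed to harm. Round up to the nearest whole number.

RD = 0.197; NNH = 6

risk, heavy drinkers = 19/60 = 0.3167
risk, light drinkers = 6/50 = 0.1200
risk difference = 0.3167 − 0.1200 = 0.197
absolute risk difference = 0.196667
1 / 0.196667 = 5.085 → round up → 6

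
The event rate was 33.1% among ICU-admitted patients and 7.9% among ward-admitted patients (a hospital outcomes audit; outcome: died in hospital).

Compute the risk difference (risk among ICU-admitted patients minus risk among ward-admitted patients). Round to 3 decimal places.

risk difference = 0.3310 − 0.0790 = 0.252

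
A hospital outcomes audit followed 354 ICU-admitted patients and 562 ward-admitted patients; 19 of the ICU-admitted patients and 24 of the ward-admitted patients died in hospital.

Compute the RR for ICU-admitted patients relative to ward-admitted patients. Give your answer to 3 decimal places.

risk, ICU-admitted patients = 19/354 = 0.05367
risk, ward-admitted patients = 24/562 = 0.04270
RR = 0.05367 / 0.04270 = 1.257

RR: 1.257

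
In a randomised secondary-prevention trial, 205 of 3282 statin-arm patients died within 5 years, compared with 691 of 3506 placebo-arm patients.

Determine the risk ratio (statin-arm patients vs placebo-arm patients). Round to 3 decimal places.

risk, statin-arm patients = 205/3282 = 0.0625
risk, placebo-arm patients = 691/3506 = 0.1971
RR = 0.0625 / 0.1971 = 0.317

RR = 0.317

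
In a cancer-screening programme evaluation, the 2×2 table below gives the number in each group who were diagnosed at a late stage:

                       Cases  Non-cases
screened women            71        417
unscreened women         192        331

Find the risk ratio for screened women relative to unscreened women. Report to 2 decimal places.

risk, screened women = 71/488 = 0.1455
risk, unscreened women = 192/523 = 0.3671
RR = 0.1455 / 0.3671 = 0.40

RR ≈ 0.40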